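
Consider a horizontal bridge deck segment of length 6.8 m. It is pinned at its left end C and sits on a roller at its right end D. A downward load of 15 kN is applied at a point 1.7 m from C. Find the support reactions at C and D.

C_x = 0, C_y = 11.25 kN, D_y = 3.750 kN

Moments about C: D_y·6.8 − 15·1.7 = 0 → D_y = 25.5/6.8 = 3.750 kN.
ΣF_y = 0: C_y + 3.75 − 15 = 0 → C_y = 11.25 kN.
ΣF_x = 0: no horizontal applied forces, so C_x = 0.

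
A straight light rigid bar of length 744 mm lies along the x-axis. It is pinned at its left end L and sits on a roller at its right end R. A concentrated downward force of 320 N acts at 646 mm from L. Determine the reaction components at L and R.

L_x = 0, L_y = 42.15 N, R_y = 277.8 N

Taking moments about L: R_y·744 − 320·646 = 0 → R_y = 206720/744 = 277.849 ≈ 277.8 N.
ΣF_y = 0: L_y + 277.849 − 320 = 0 → L_y = 42.15 N.
ΣF_x = 0: no horizontal applied forces, so L_x = 0.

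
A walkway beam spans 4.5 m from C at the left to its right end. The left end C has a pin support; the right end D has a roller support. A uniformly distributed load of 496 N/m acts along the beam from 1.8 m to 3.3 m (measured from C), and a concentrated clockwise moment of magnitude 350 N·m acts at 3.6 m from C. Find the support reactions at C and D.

Resultant of the distributed load: 496 × 1.5 = 744 N at 2.55 m from C.
ΣM about C: D_y·4.5 − (496·1.5)·2.55 − 350 = 0 → D_y = 2247.2/4.5 = 499.378 ≈ 499.4 N.
ΣF_y = 0: C_y + 499.378 − 496·1.5 = 0 → C_y = 244.6 N.
ΣF_x = 0: no horizontal applied forces, so C_x = 0.

C_x = 0, C_y = 244.6 N, D_y = 499.4 N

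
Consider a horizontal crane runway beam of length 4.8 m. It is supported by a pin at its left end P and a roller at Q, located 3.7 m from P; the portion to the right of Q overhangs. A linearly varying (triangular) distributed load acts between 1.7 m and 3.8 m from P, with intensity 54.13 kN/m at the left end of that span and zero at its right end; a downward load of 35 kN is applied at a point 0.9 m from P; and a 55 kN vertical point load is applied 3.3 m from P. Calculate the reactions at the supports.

P_x = 0, P_y = 52.40 kN, Q_y = 94.43 kN

Resultant of the triangular load: ½ × 54.13 × 2.1 = 56.8365 kN, acting at 2.4 m from P (one-third of the span from the peak).
ΣM about P: Q_y·3.7 − (½·54.13·2.1)·2.4 − 35·0.9 − 55·3.3 = 0 → Q_y = 349.4076/3.7 = 94.4345 ≈ 94.43 kN.
ΣF_y = 0: P_y + 94.4345 − ½·54.13·2.1 − 35 − 55 = 0 → P_y = 52.40 kN.
ΣF_x = 0: no horizontal applied forces, so P_x = 0.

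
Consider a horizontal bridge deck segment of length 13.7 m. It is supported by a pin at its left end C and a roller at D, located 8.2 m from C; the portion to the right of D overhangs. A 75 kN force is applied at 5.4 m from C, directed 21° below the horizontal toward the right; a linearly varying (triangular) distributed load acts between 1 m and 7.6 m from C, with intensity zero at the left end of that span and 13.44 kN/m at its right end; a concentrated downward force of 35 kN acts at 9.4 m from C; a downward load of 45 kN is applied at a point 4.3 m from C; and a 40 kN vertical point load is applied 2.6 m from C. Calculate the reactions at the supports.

C_x = -70.02 kN, C_y = 67.92 kN, D_y = 123.3 kN

Resultant of the triangular load: ½ × 13.44 × 6.6 = 44.352 kN, acting at 5.4 m from C (one-third of the span from the peak).
ΣM about C: D_y·8.2 − 75·sin21°·5.4 − (½·13.44·6.6)·5.4 − 35·9.4 − 45·4.3 − 40·2.6 = 0 → D_y = 1011.14/8.2 = 123.31 ≈ 123.3 kN.
ΣF_y = 0: C_y + 123.31 − 75·sin21° − ½·13.44·6.6 − 35 − 45 − 40 = 0 → C_y = 67.92 kN.
ΣF_x = 0: C_x + 75·cos21° = 0 → C_x = -70.02 kN.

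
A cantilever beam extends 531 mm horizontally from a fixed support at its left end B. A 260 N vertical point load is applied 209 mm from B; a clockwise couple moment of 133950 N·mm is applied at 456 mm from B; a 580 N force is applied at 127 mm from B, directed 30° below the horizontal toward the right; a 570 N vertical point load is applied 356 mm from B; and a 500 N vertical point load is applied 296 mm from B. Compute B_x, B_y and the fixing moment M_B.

ΣF_x = 0: B_x + 580·cos30° = 0 → B_x = -502.3 N.
ΣF_y = 0: B_y − 260 − 580·sin30° − 570 − 500 = 0 → B_y = 1620 N.
ΣM about B: M_B − 260·209 − 133950 − 580·sin30°·127 − 570·356 − 500·296 = 0 → M_B = 576000 N·mm.

B_x = -502.3 N, B_y = 1620 N, M_B = 576000 N·mm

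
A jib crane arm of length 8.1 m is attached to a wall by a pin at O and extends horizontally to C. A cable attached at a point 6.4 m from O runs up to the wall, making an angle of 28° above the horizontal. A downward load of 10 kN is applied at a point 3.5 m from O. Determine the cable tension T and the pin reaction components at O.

ΣM about O: T·sin28°·6.4 − 10·3.5 = 0 → T = 35/(6.4·0.469472) = 11.6487 ≈ 11.65 kN.
ΣF_x = 0: O_x − T·cos28° = 0 → O_x = 11.6487 × 0.882948 = 10.29 kN.
ΣF_y = 0: O_y + T·sin28° − 10 = 0 → O_y = 10 − 11.6487 × 0.469472 = 4.531 kN.

T = 11.65 kN, O_x = 10.29 kN, O_y = 4.531 kN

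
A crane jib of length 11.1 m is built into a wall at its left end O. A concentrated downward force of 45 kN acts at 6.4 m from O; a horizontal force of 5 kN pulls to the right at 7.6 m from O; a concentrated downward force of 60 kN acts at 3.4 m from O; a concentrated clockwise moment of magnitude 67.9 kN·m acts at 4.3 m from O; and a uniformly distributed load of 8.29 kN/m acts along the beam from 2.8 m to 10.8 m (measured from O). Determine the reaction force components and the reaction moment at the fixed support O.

Resultant of the distributed load: 8.29 × 8 = 66.32 kN at 6.8 m from O.
ΣF_x = 0: O_x + 5 = 0 → O_x = -5.000 kN.
ΣF_y = 0: O_y − 45 − 60 − 8.29·8 = 0 → O_y = 171.3 kN.
ΣM about O: M_O − 45·6.4 − 60·3.4 − 67.9 − (8.29·8)·6.8 = 0 → M_O = 1011 kN·m.

O_x = -5.000 kN, O_y = 171.3 kN, M_O = 1011 kN·m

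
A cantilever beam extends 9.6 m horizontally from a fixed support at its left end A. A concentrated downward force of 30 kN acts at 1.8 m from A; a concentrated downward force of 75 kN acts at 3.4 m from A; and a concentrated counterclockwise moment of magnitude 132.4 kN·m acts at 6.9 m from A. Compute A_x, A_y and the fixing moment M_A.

A_x = 0, A_y = 105.0 kN, M_A = 176.6 kN·m

ΣF_x = 0: A_x = 0.
ΣF_y = 0: A_y − 30 − 75 = 0 → A_y = 105.0 kN.
ΣM about A: M_A − 30·1.8 − 75·3.4 + 132.4 = 0 → M_A = 176.6 kN·m.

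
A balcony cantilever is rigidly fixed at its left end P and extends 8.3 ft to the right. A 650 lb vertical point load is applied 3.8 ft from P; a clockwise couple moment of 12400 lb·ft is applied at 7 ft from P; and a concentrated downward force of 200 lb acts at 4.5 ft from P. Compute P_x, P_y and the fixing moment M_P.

ΣF_x = 0: P_x = 0.
ΣF_y = 0: P_y − 650 − 200 = 0 → P_y = 850.0 lb.
ΣM about P: M_P − 650·3.8 − 12400 − 200·4.5 = 0 → M_P = 15770 lb·ft.

P_x = 0, P_y = 850.0 lb, M_P = 15770 lb·ft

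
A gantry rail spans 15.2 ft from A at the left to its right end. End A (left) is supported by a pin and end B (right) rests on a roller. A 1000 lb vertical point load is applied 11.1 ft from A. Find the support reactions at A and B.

A_x = 0, A_y = 269.7 lb, B_y = 730.3 lb

Moments about A: B_y·15.2 − 1000·11.1 = 0 → B_y = 11100/15.2 = 730.263 ≈ 730.3 lb.
ΣF_y = 0: A_y + 730.263 − 1000 = 0 → A_y = 269.7 lb.
ΣF_x = 0: no horizontal applied forces, so A_x = 0.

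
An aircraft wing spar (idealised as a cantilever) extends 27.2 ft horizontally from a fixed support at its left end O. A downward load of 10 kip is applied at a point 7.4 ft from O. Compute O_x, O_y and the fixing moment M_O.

O_x = 0, O_y = 10.00 kip, M_O = 74.00 kip·ft

ΣF_x = 0: O_x = 0.
ΣF_y = 0: O_y − 10 = 0 → O_y = 10.00 kip.
ΣM about O: M_O − 10·7.4 = 0 → M_O = 74.00 kip·ft.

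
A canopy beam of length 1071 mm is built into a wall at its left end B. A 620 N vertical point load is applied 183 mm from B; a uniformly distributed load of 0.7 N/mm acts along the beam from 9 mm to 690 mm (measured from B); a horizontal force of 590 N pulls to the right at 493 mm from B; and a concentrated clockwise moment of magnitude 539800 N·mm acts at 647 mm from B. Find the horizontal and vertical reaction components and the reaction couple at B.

B_x = -590.0 N, B_y = 1097 N, M_B = 819900 N·mm

Resultant of the distributed load: 0.7 × 681 = 476.7 N at 349.5 mm from B.
ΣF_x = 0: B_x + 590 = 0 → B_x = -590.0 N.
ΣF_y = 0: B_y − 620 − 0.7·681 = 0 → B_y = 1097 N.
ΣM about B: M_B − 620·183 − (0.7·681)·349.5 − 539800 = 0 → M_B = 819900 N·mm.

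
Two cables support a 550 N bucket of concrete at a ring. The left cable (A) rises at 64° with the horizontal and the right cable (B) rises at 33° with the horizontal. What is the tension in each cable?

ΣF_x = 0: −T_A·cos64° + T_B·cos33° = 0 → T_B = 0.522698·T_A.
ΣF_y = 0: T_A·sin64° + T_B·sin33° = 550.
Substitute: T_A·(0.898794 + 0.522698·0.544639) = 550 → T_A = 464.733 ≈ 464.7 N.
Then T_B = 0.522698 × 464.733 = 242.9 N.

T_A = 464.7 N, T_B = 242.9 N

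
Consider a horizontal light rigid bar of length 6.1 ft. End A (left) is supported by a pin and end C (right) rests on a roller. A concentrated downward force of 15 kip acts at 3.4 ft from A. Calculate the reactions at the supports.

A_x = 0, A_y = 6.639 kip, C_y = 8.361 kip

Moments about A: C_y·6.1 − 15·3.4 = 0 → C_y = 51/6.1 = 8.36066 ≈ 8.361 kip.
ΣF_y = 0: A_y + 8.36066 − 15 = 0 → A_y = 6.639 kip.
ΣF_x = 0: no horizontal applied forces, so A_x = 0.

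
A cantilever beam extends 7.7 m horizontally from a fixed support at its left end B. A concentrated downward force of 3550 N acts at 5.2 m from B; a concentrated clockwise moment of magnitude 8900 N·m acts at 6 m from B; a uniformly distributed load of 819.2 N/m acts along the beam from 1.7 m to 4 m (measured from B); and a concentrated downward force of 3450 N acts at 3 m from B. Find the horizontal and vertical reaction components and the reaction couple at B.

B_x = 0, B_y = 8884 N, M_B = 43080 N·m

Resultant of the distributed load: 819.2 × 2.3 = 1884.16 N at 2.85 m from B.
ΣF_x = 0: B_x = 0.
ΣF_y = 0: B_y − 3550 − 819.2·2.3 − 3450 = 0 → B_y = 8884 N.
ΣM about B: M_B − 3550·5.2 − 8900 − (819.2·2.3)·2.85 − 3450·3 = 0 → M_B = 43080 N·m.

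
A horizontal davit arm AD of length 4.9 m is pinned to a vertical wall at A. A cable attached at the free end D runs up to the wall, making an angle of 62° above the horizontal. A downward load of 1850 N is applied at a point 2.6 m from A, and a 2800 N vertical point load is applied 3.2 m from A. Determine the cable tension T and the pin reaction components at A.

ΣM about A: T·sin62°·4.9 − 1850·2.6 − 2800·3.2 = 0 → T = 13770/(4.9·0.882948) = 3182.75 ≈ 3183 N.
ΣF_x = 0: A_x − T·cos62° = 0 → A_x = 3182.75 × 0.469472 = 1494 N.
ΣF_y = 0: A_y + T·sin62° − 1850 − 2800 = 0 → A_y = 4650 − 3182.75 × 0.882948 = 1840 N.

T = 3183 N, A_x = 1494 N, A_y = 1840 N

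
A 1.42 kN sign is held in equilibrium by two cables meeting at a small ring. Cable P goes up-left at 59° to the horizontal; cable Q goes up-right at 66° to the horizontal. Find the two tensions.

ΣF_x = 0: −T_P·cos59° + T_Q·cos66° = 0 → T_Q = 1.26627·T_P.
ΣF_y = 0: T_P·sin59° + T_Q·sin66° = 1.42.
Substitute: T_P·(0.857167 + 1.26627·0.913545) = 1.42 → T_P = 0.705078 ≈ 0.7051 kN.
Then T_Q = 1.26627 × 0.705078 = 0.8928 kN.

T_P = 0.7051 kN, T_Q = 0.8928 kN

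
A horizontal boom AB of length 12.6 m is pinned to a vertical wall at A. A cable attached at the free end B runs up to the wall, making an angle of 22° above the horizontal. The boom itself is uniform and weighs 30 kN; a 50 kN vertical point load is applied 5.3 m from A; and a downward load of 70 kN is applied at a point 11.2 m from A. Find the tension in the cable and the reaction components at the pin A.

ΣM about A: T·sin22°·12.6 − 30·6.3 − 50·5.3 − 70·11.2 = 0 → T = 1238/(12.6·0.374607) = 262.285 ≈ 262.3 kN.
ΣF_x = 0: A_x − T·cos22° = 0 → A_x = 262.285 × 0.927184 = 243.2 kN.
ΣF_y = 0: A_y + T·sin22° − 30 − 50 − 70 = 0 → A_y = 150 − 262.285 × 0.374607 = 51.75 kN.

T = 262.3 kN, A_x = 243.2 kN, A_y = 51.75 kN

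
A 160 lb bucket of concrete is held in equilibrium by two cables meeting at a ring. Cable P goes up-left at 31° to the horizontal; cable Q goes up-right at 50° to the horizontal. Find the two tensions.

T_P = 104.1 lb, T_Q = 138.9 lb

ΣF_x = 0: −T_P·cos31° + T_Q·cos50° = 0 → T_Q = 1.33352·T_P.
ΣF_y = 0: T_P·sin31° + T_Q·sin50° = 160.
Substitute: T_P·(0.515038 + 1.33352·0.766044) = 160 → T_P = 104.128 ≈ 104.1 lb.
Then T_Q = 1.33352 × 104.128 = 138.9 lb.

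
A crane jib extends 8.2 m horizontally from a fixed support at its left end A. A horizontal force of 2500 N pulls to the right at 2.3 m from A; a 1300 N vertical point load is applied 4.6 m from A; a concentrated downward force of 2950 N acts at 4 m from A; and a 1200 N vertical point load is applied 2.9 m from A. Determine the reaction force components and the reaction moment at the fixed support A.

A_x = -2500 N, A_y = 5450 N, M_A = 21260 N·m

ΣF_x = 0: A_x + 2500 = 0 → A_x = -2500 N.
ΣF_y = 0: A_y − 1300 − 2950 − 1200 = 0 → A_y = 5450 N.
ΣM about A: M_A − 1300·4.6 − 2950·4 − 1200·2.9 = 0 → M_A = 21260 N·m.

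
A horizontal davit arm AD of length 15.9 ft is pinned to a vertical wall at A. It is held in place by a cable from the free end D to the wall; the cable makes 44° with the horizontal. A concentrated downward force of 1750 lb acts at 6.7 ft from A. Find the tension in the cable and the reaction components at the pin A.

ΣM about A: T·sin44°·15.9 − 1750·6.7 = 0 → T = 11725/(15.9·0.694658) = 1061.56 ≈ 1062 lb.
ΣF_x = 0: A_x − T·cos44° = 0 → A_x = 1061.56 × 0.71934 = 763.6 lb.
ΣF_y = 0: A_y + T·sin44° − 1750 = 0 → A_y = 1750 − 1061.56 × 0.694658 = 1013 lb.

T = 1062 lb, A_x = 763.6 lb, A_y = 1013 lb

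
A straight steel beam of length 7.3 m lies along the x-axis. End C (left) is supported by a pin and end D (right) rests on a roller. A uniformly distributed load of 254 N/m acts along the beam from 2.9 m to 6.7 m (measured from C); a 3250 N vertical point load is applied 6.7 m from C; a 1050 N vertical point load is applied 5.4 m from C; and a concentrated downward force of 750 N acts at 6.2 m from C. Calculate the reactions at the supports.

Resultant of the distributed load: 254 × 3.8 = 965.2 N at 4.8 m from C.
ΣM about C: D_y·7.3 − (254·3.8)·4.8 − 3250·6.7 − 1050·5.4 − 750·6.2 = 0 → D_y = 36727.96/7.3 = 5031.23 ≈ 5031 N.
ΣF_y = 0: C_y + 5031.23 − 254·3.8 − 3250 − 1050 − 750 = 0 → C_y = 984.0 N.
ΣF_x = 0: no horizontal applied forces, so C_x = 0.

C_x = 0, C_y = 984.0 N, D_y = 5031 N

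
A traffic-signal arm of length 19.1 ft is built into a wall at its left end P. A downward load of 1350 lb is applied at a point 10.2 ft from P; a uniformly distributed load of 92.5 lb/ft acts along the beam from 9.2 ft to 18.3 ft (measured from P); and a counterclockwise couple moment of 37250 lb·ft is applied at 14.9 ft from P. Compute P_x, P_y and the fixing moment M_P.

P_x = 0, P_y = 2192 lb, M_P = -11910 lb·ft

Resultant of the distributed load: 92.5 × 9.1 = 841.75 lb at 13.75 ft from P.
ΣF_x = 0: P_x = 0.
ΣF_y = 0: P_y − 1350 − 92.5·9.1 = 0 → P_y = 2192 lb.
ΣM about P: M_P − 1350·10.2 − (92.5·9.1)·13.75 + 37250 = 0 → M_P = -11910 lb·ft.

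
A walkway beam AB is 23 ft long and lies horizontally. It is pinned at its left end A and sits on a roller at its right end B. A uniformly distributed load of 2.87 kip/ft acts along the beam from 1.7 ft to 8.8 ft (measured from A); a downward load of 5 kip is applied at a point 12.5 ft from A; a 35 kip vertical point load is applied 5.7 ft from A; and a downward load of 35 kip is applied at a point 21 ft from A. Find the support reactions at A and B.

A_x = 0, A_y = 47.38 kip, B_y = 48.00 kip

Resultant of the distributed load: 2.87 × 7.1 = 20.377 kip at 5.25 ft from A.
Moments about A: B_y·23 − (2.87·7.1)·5.25 − 5·12.5 − 35·5.7 − 35·21 = 0 → B_y = 1103.97925/23 = 47.9991 ≈ 48.00 kip.
ΣF_y = 0: A_y + 47.9991 − 2.87·7.1 − 5 − 35 − 35 = 0 → A_y = 47.38 kip.
ΣF_x = 0: no horizontal applied forces, so A_x = 0.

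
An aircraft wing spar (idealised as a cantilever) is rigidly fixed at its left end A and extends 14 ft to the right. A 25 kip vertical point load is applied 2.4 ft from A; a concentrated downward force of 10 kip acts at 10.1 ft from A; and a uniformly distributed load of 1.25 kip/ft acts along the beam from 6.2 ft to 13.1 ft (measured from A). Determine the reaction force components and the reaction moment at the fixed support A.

A_x = 0, A_y = 43.62 kip, M_A = 244.2 kip·ft

Resultant of the distributed load: 1.25 × 6.9 = 8.625 kip at 9.65 ft from A.
ΣF_x = 0: A_x = 0.
ΣF_y = 0: A_y − 25 − 10 − 1.25·6.9 = 0 → A_y = 43.62 kip.
ΣM about A: M_A − 25·2.4 − 10·10.1 − (1.25·6.9)·9.65 = 0 → M_A = 244.2 kip·ft.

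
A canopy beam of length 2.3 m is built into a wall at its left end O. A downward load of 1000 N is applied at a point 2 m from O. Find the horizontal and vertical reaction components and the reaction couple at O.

ΣF_x = 0: O_x = 0.
ΣF_y = 0: O_y − 1000 = 0 → O_y = 1000 N.
ΣM about O: M_O − 1000·2 = 0 → M_O = 2000 N·m.

O_x = 0, O_y = 1000 N, M_O = 2000 N·m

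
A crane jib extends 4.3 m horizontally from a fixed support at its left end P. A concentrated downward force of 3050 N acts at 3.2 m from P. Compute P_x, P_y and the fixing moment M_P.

P_x = 0, P_y = 3050 N, M_P = 9760 N·m

ΣF_x = 0: P_x = 0.
ΣF_y = 0: P_y − 3050 = 0 → P_y = 3050 N.
ΣM about P: M_P − 3050·3.2 = 0 → M_P = 9760 N·m.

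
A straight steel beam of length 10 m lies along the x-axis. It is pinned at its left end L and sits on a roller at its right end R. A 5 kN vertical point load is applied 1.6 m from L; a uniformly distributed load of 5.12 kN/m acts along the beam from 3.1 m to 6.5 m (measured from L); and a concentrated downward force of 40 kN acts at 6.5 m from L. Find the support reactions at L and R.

Resultant of the distributed load: 5.12 × 3.4 = 17.408 kN at 4.8 m from L.
ΣM about L: R_y·10 − 5·1.6 − (5.12·3.4)·4.8 − 40·6.5 = 0 → R_y = 351.5584/10 = 35.1558 ≈ 35.16 kN.
ΣF_y = 0: L_y + 35.1558 − 5 − 5.12·3.4 − 40 = 0 → L_y = 27.25 kN.
ΣF_x = 0: no horizontal applied forces, so L_x = 0.

L_x = 0, L_y = 27.25 kN, R_y = 35.16 kN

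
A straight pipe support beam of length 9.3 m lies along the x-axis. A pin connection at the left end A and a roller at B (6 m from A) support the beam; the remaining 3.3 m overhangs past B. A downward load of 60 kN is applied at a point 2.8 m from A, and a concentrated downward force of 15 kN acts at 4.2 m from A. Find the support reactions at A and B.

Moments about A: B_y·6 − 60·2.8 − 15·4.2 = 0 → B_y = 231/6 = 38.50 kN.
ΣF_y = 0: A_y + 38.5 − 60 − 15 = 0 → A_y = 36.50 kN.
ΣF_x = 0: no horizontal applied forces, so A_x = 0.

A_x = 0, A_y = 36.50 kN, B_y = 38.50 kN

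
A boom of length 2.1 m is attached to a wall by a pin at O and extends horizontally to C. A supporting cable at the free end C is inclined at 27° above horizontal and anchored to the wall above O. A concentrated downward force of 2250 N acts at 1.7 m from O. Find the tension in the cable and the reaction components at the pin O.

T = 4012 N, O_x = 3575 N, O_y = 428.6 N

ΣM about O: T·sin27°·2.1 − 2250·1.7 = 0 → T = 3825/(2.1·0.45399) = 4012.05 ≈ 4012 N.
ΣF_x = 0: O_x − T·cos27° = 0 → O_x = 4012.05 × 0.891007 = 3575 N.
ΣF_y = 0: O_y + T·sin27° − 2250 = 0 → O_y = 2250 − 4012.05 × 0.45399 = 428.6 N.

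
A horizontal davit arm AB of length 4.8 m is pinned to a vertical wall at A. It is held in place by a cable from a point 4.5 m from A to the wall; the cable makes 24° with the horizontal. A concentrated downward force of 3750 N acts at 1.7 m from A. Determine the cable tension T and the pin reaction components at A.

ΣM about A: T·sin24°·4.5 − 3750·1.7 = 0 → T = 6375/(4.5·0.406737) = 3483 N.
ΣF_x = 0: A_x − T·cos24° = 0 → A_x = 3483 × 0.913545 = 3182 N.
ΣF_y = 0: A_y + T·sin24° − 3750 = 0 → A_y = 3750 − 3483 × 0.406737 = 2333 N.

T = 3483 N, A_x = 3182 N, A_y = 2333 N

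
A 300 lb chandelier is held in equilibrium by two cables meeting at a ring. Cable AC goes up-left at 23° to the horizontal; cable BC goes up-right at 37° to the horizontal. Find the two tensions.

T_AC = 276.7 lb, T_BC = 318.9 lb

ΣF_x = 0: −T_AC·cos23° + T_BC·cos37° = 0 → T_BC = 1.1526·T_AC.
ΣF_y = 0: T_AC·sin23° + T_BC·sin37° = 300.
Substitute: T_AC·(0.390731 + 1.1526·0.601815) = 300 → T_AC = 276.655 ≈ 276.7 lb.
Then T_BC = 1.1526 × 276.655 = 318.9 lb.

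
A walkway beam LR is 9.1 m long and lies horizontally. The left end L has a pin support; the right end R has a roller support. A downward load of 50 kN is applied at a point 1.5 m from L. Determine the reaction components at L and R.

Taking moments about L: R_y·9.1 − 50·1.5 = 0 → R_y = 75/9.1 = 8.24176 ≈ 8.242 kN.
ΣF_y = 0: L_y + 8.24176 − 50 = 0 → L_y = 41.76 kN.
ΣF_x = 0: no horizontal applied forces, so L_x = 0.

L_x = 0, L_y = 41.76 kN, R_y = 8.242 kN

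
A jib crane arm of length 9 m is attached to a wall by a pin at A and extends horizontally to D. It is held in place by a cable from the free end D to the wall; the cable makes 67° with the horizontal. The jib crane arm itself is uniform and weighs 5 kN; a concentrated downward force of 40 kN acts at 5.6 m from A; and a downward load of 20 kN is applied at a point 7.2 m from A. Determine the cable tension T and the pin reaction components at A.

ΣM about A: T·sin67°·9 − 5·4.5 − 40·5.6 − 20·7.2 = 0 → T = 390.5/(9·0.920505) = 47.136 ≈ 47.14 kN.
ΣF_x = 0: A_x − T·cos67° = 0 → A_x = 47.136 × 0.390731 = 18.42 kN.
ΣF_y = 0: A_y + T·sin67° − 5 − 40 − 20 = 0 → A_y = 65 − 47.136 × 0.920505 = 21.61 kN.

T = 47.14 kN, A_x = 18.42 kN, A_y = 21.61 kN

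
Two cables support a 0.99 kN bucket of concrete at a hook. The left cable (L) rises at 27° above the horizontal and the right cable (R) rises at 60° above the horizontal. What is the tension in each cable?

T_L = 0.4957 kN, T_R = 0.8833 kN

ΣF_x = 0: −T_L·cos27° + T_R·cos60° = 0 → T_R = 1.78201·T_L.
ΣF_y = 0: T_L·sin27° + T_R·sin60° = 0.99.
Substitute: T_L·(0.45399 + 1.78201·0.866025) = 0.99 → T_L = 0.49568 ≈ 0.4957 kN.
Then T_R = 1.78201 × 0.49568 = 0.8833 kN.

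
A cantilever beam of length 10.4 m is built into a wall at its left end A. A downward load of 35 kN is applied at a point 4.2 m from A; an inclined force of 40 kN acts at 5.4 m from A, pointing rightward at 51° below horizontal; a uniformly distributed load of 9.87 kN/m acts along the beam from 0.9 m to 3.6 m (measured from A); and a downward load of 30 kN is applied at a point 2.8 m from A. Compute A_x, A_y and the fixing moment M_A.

A_x = -25.17 kN, A_y = 122.7 kN, M_A = 458.8 kN·m

Resultant of the distributed load: 9.87 × 2.7 = 26.649 kN at 2.25 m from A.
ΣF_x = 0: A_x + 40·cos51° = 0 → A_x = -25.17 kN.
ΣF_y = 0: A_y − 35 − 40·sin51° − 9.87·2.7 − 30 = 0 → A_y = 122.7 kN.
ΣM about A: M_A − 35·4.2 − 40·sin51°·5.4 − (9.87·2.7)·2.25 − 30·2.8 = 0 → M_A = 458.8 kN·m.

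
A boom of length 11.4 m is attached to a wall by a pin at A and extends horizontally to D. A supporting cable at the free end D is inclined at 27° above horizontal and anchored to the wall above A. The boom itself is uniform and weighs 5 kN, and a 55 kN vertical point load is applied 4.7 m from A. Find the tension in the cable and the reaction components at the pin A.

ΣM about A: T·sin27°·11.4 − 5·5.7 − 55·4.7 = 0 → T = 287/(11.4·0.45399) = 55.4537 ≈ 55.45 kN.
ΣF_x = 0: A_x − T·cos27° = 0 → A_x = 55.4537 × 0.891007 = 49.41 kN.
ΣF_y = 0: A_y + T·sin27° − 5 − 55 = 0 → A_y = 60 − 55.4537 × 0.45399 = 34.82 kN.

T = 55.45 kN, A_x = 49.41 kN, A_y = 34.82 kN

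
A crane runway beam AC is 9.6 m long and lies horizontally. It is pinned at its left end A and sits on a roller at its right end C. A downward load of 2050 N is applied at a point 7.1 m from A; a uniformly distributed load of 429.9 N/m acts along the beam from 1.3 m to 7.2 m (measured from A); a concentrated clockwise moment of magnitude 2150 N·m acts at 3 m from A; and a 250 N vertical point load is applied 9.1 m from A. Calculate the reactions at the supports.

A_x = 0, A_y = 1736 N, C_y = 3100 N

Resultant of the distributed load: 429.9 × 5.9 = 2536.41 N at 4.25 m from A.
Moments about A: C_y·9.6 − 2050·7.1 − (429.9·5.9)·4.25 − 2150 − 250·9.1 = 0 → C_y = 29759.7425/9.6 = 3099.97 ≈ 3100 N.
ΣF_y = 0: A_y + 3099.97 − 2050 − 429.9·5.9 − 250 = 0 → A_y = 1736 N.
ΣF_x = 0: no horizontal applied forces, so A_x = 0.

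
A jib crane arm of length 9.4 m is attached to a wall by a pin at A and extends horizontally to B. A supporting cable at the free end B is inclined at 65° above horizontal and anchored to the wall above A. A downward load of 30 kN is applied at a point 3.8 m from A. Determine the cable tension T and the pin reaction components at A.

ΣM about A: T·sin65°·9.4 − 30·3.8 = 0 → T = 114/(9.4·0.906308) = 13.3814 ≈ 13.38 kN.
ΣF_x = 0: A_x − T·cos65° = 0 → A_x = 13.3814 × 0.422618 = 5.655 kN.
ΣF_y = 0: A_y + T·sin65° − 30 = 0 → A_y = 30 − 13.3814 × 0.906308 = 17.87 kN.

T = 13.38 kN, A_x = 5.655 kN, A_y = 17.87 kN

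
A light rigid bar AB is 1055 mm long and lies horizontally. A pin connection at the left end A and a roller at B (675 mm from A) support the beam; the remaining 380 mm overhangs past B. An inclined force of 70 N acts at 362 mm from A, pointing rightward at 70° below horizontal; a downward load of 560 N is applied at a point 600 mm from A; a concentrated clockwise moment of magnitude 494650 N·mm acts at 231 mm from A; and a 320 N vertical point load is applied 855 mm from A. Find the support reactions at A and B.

ΣM about A: B_y·675 − 70·sin70°·362 − 560·600 − 494650 − 320·855 = 0 → B_y = 1128060/675 = 1671.2 ≈ 1671 N.
ΣF_y = 0: A_y + 1671.2 − 70·sin70° − 560 − 320 = 0 → A_y = -725.4 N.
ΣF_x = 0: A_x + 70·cos70° = 0 → A_x = -23.94 N.

A_x = -23.94 N, A_y = -725.4 N, B_y = 1671 N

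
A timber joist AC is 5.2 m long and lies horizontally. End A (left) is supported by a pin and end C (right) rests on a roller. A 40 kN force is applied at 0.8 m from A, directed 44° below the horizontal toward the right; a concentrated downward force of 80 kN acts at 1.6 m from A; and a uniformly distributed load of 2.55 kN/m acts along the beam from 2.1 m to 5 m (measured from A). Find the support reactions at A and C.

A_x = -28.77 kN, A_y = 81.24 kN, C_y = 33.94 kN

Resultant of the distributed load: 2.55 × 2.9 = 7.395 kN at 3.55 m from A.
Taking moments about A: C_y·5.2 − 40·sin44°·0.8 − 80·1.6 − (2.55·2.9)·3.55 = 0 → C_y = 176.481/5.2 = 33.9387 ≈ 33.94 kN.
ΣF_y = 0: A_y + 33.9387 − 40·sin44° − 80 − 2.55·2.9 = 0 → A_y = 81.24 kN.
ΣF_x = 0: A_x + 40·cos44° = 0 → A_x = -28.77 kN.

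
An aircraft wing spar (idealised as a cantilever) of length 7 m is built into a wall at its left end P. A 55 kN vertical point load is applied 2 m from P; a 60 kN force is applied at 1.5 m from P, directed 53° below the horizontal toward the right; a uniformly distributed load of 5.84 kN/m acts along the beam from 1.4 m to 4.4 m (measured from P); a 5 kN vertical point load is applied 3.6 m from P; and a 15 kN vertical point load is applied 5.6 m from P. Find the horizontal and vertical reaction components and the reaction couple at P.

P_x = -36.11 kN, P_y = 140.4 kN, M_P = 334.7 kN·m

Resultant of the distributed load: 5.84 × 3 = 17.52 kN at 2.9 m from P.
ΣF_x = 0: P_x + 60·cos53° = 0 → P_x = -36.11 kN.
ΣF_y = 0: P_y − 55 − 60·sin53° − 5.84·3 − 5 − 15 = 0 → P_y = 140.4 kN.
ΣM about P: M_P − 55·2 − 60·sin53°·1.5 − (5.84·3)·2.9 − 5·3.6 − 15·5.6 = 0 → M_P = 334.7 kN·m.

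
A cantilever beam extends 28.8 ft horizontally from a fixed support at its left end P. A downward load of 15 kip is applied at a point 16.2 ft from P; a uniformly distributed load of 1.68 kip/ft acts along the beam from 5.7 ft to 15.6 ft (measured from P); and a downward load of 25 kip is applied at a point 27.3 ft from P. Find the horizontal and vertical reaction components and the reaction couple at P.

P_x = 0, P_y = 56.63 kip, M_P = 1103 kip·ft

Resultant of the distributed load: 1.68 × 9.9 = 16.632 kip at 10.65 ft from P.
ΣF_x = 0: P_x = 0.
ΣF_y = 0: P_y − 15 − 1.68·9.9 − 25 = 0 → P_y = 56.63 kip.
ΣM about P: M_P − 15·16.2 − (1.68·9.9)·10.65 − 25·27.3 = 0 → M_P = 1103 kip·ft.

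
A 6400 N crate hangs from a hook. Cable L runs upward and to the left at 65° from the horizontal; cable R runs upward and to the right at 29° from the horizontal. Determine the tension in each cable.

T_L = 5611 N, T_R = 2711 N

ΣF_x = 0: −T_L·cos65° + T_R·cos29° = 0 → T_R = 0.483202·T_L.
ΣF_y = 0: T_L·sin65° + T_R·sin29° = 6400.
Substitute: T_L·(0.906308 + 0.483202·0.48481) = 6400 → T_L = 5611.23 ≈ 5611 N.
Then T_R = 0.483202 × 5611.23 = 2711 N.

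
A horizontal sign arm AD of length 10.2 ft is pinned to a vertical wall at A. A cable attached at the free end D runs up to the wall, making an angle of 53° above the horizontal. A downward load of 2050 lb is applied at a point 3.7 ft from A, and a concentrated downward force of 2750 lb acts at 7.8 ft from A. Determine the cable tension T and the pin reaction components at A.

ΣM about A: T·sin53°·10.2 − 2050·3.7 − 2750·7.8 = 0 → T = 29035/(10.2·0.798636) = 3564.29 ≈ 3564 lb.
ΣF_x = 0: A_x − T·cos53° = 0 → A_x = 3564.29 × 0.601815 = 2145 lb.
ΣF_y = 0: A_y + T·sin53° − 2050 − 2750 = 0 → A_y = 4800 − 3564.29 × 0.798636 = 1953 lb.

T = 3564 lb, A_x = 2145 lb, A_y = 1953 lb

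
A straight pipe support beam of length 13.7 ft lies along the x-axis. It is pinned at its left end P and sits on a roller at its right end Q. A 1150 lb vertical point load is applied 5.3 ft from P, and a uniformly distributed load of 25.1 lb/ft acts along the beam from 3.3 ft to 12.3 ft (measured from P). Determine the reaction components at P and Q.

P_x = 0, P_y = 802.4 lb, Q_y = 573.5 lb

Resultant of the distributed load: 25.1 × 9 = 225.9 lb at 7.8 ft from P.
ΣM about P: Q_y·13.7 − 1150·5.3 − (25.1·9)·7.8 = 0 → Q_y = 7857.02/13.7 = 573.505 ≈ 573.5 lb.
ΣF_y = 0: P_y + 573.505 − 1150 − 25.1·9 = 0 → P_y = 802.4 lb.
ΣF_x = 0: no horizontal applied forces, so P_x = 0.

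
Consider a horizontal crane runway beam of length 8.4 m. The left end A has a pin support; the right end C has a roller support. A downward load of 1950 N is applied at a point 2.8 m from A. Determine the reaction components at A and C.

A_x = 0, A_y = 1300 N, C_y = 650.0 N

Moments about A: C_y·8.4 − 1950·2.8 = 0 → C_y = 5460/8.4 = 650.0 N.
ΣF_y = 0: A_y + 650 − 1950 = 0 → A_y = 1300 N.
ΣF_x = 0: no horizontal applied forces, so A_x = 0.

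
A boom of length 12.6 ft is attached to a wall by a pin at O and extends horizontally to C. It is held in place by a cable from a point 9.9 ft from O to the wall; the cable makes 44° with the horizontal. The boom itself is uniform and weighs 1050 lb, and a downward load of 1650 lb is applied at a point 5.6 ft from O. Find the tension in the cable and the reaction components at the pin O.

T = 2305 lb, O_x = 1658 lb, O_y = 1098 lb

ΣM about O: T·sin44°·9.9 − 1050·6.3 − 1650·5.6 = 0 → T = 15855/(9.9·0.694658) = 2305.47 ≈ 2305 lb.
ΣF_x = 0: O_x − T·cos44° = 0 → O_x = 2305.47 × 0.71934 = 1658 lb.
ΣF_y = 0: O_y + T·sin44° − 1050 − 1650 = 0 → O_y = 2700 − 2305.47 × 0.694658 = 1098 lb.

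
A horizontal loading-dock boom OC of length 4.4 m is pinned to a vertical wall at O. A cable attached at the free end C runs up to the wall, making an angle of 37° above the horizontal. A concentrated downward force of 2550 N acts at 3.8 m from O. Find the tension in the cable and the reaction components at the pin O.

ΣM about O: T·sin37°·4.4 − 2550·3.8 = 0 → T = 9690/(4.4·0.601815) = 3659.38 ≈ 3659 N.
ΣF_x = 0: O_x − T·cos37° = 0 → O_x = 3659.38 × 0.798636 = 2923 N.
ΣF_y = 0: O_y + T·sin37° − 2550 = 0 → O_y = 2550 − 3659.38 × 0.601815 = 347.7 N.

T = 3659 N, O_x = 2923 N, O_y = 347.7 N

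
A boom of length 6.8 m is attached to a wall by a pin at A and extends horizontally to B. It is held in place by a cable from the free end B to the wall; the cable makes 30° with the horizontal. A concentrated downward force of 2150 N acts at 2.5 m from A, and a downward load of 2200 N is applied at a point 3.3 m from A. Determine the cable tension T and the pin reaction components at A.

T = 3716 N, A_x = 3218 N, A_y = 2492 N

ΣM about A: T·sin30°·6.8 − 2150·2.5 − 2200·3.3 = 0 → T = 12635/(6.8·0.5) = 3716.18 ≈ 3716 N.
ΣF_x = 0: A_x − T·cos30° = 0 → A_x = 3716.18 × 0.866025 = 3218 N.
ΣF_y = 0: A_y + T·sin30° − 2150 − 2200 = 0 → A_y = 4350 − 3716.18 × 0.5 = 2492 N.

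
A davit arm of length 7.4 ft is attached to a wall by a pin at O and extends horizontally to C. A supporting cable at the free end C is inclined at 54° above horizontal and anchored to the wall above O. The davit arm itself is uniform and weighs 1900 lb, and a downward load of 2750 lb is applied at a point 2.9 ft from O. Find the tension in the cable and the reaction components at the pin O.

T = 2506 lb, O_x = 1473 lb, O_y = 2622 lb

ΣM about O: T·sin54°·7.4 − 1900·3.7 − 2750·2.9 = 0 → T = 15005/(7.4·0.809017) = 2506.38 ≈ 2506 lb.
ΣF_x = 0: O_x − T·cos54° = 0 → O_x = 2506.38 × 0.587785 = 1473 lb.
ΣF_y = 0: O_y + T·sin54° − 1900 − 2750 = 0 → O_y = 4650 − 2506.38 × 0.809017 = 2622 lb.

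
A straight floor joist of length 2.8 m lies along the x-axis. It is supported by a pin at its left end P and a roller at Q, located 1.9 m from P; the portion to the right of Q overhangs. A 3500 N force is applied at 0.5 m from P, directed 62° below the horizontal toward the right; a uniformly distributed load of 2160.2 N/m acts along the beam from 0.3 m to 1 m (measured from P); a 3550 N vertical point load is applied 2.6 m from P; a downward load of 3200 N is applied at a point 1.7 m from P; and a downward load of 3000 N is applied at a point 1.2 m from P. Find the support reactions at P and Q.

P_x = -1643 N, P_y = 3406 N, Q_y = 10950 N

Resultant of the distributed load: 2160.2 × 0.7 = 1512.14 N at 0.65 m from P.
ΣM about P: Q_y·1.9 − 3500·sin62°·0.5 − (2160.2·0.7)·0.65 − 3550·2.6 − 3200·1.7 − 3000·1.2 = 0 → Q_y = 20798/1.9 = 10946.3 ≈ 10950 N.
ΣF_y = 0: P_y + 10946.3 − 3500·sin62° − 2160.2·0.7 − 3550 − 3200 − 3000 = 0 → P_y = 3406 N.
ΣF_x = 0: P_x + 3500·cos62° = 0 → P_x = -1643 N.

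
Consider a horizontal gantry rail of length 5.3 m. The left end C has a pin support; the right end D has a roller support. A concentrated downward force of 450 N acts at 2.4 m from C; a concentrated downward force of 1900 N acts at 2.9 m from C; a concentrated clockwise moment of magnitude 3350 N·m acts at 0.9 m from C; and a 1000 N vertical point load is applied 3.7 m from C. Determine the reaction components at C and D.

Taking moments about C: D_y·5.3 − 450·2.4 − 1900·2.9 − 3350 − 1000·3.7 = 0 → D_y = 13640/5.3 = 2573.58 ≈ 2574 N.
ΣF_y = 0: C_y + 2573.58 − 450 − 1900 − 1000 = 0 → C_y = 776.4 N.
ΣF_x = 0: no horizontal applied forces, so C_x = 0.

C_x = 0, C_y = 776.4 N, D_y = 2574 N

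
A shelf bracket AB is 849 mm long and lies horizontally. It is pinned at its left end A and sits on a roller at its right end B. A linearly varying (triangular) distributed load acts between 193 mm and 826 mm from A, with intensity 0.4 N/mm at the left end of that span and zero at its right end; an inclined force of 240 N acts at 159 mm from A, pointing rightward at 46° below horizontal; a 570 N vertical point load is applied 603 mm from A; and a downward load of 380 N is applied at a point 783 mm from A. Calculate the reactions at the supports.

A_x = -166.7 N, A_y = 401.4 N, B_y = 847.9 N

Resultant of the triangular load: ½ × 0.4 × 633 = 126.6 N, acting at 404 mm from A (one-third of the span from the peak).
ΣM about A: B_y·849 − (½·0.4·633)·404 − 240·sin46°·159 − 570·603 − 380·783 = 0 → B_y = 719846/849 = 847.875 ≈ 847.9 N.
ΣF_y = 0: A_y + 847.875 − ½·0.4·633 − 240·sin46° − 570 − 380 = 0 → A_y = 401.4 N.
ΣF_x = 0: A_x + 240·cos46° = 0 → A_x = -166.7 N.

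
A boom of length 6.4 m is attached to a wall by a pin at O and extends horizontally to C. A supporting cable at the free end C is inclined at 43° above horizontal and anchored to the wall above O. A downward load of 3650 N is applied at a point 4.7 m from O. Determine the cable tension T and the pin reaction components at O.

ΣM about O: T·sin43°·6.4 − 3650·4.7 = 0 → T = 17155/(6.4·0.681998) = 3930.32 ≈ 3930 N.
ΣF_x = 0: O_x − T·cos43° = 0 → O_x = 3930.32 × 0.731354 = 2874 N.
ΣF_y = 0: O_y + T·sin43° − 3650 = 0 → O_y = 3650 − 3930.32 × 0.681998 = 969.5 N.

T = 3930 N, O_x = 2874 N, O_y = 969.5 N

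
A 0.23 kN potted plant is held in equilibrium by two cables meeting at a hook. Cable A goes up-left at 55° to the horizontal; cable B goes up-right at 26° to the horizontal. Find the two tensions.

ΣF_x = 0: −T_A·cos55° + T_B·cos26° = 0 → T_B = 0.638162·T_A.
ΣF_y = 0: T_A·sin55° + T_B·sin26° = 0.23.
Substitute: T_A·(0.819152 + 0.638162·0.438371) = 0.23 → T_A = 0.2093 kN.
Then T_B = 0.638162 × 0.2093 = 0.1336 kN.

T_A = 0.2093 kN, T_B = 0.1336 kN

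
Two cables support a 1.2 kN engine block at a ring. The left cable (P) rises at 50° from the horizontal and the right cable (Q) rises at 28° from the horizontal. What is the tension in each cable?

ΣF_x = 0: −T_P·cos50° + T_Q·cos28° = 0 → T_Q = 0.728002·T_P.
ΣF_y = 0: T_P·sin50° + T_Q·sin28° = 1.2.
Substitute: T_P·(0.766044 + 0.728002·0.469472) = 1.2 → T_P = 1.08321 ≈ 1.083 kN.
Then T_Q = 0.728002 × 1.08321 = 0.7886 kN.

T_P = 1.083 kN, T_Q = 0.7886 kN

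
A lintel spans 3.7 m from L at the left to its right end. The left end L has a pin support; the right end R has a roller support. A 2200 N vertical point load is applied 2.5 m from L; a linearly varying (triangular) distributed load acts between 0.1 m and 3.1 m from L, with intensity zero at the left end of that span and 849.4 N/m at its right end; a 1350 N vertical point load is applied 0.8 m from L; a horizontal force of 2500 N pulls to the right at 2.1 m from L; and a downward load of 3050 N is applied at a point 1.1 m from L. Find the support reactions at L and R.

L_x = -2500 N, L_y = 4466 N, R_y = 3408 N

Resultant of the triangular load: ½ × 849.4 × 3 = 1274.1 N, acting at 2.1 m from L (one-third of the span from the peak).
ΣM about L: R_y·3.7 − 2200·2.5 − (½·849.4·3)·2.1 − 1350·0.8 − 3050·1.1 = 0 → R_y = 12610.61/3.7 = 3408.27 ≈ 3408 N.
ΣF_y = 0: L_y + 3408.27 − 2200 − ½·849.4·3 − 1350 − 3050 = 0 → L_y = 4466 N.
ΣF_x = 0: L_x + 2500 = 0 → L_x = -2500 N.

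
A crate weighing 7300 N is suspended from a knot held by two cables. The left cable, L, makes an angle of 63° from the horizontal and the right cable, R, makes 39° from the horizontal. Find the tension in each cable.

T_L = 5800 N, T_R = 3388 N

ΣF_x = 0: −T_L·cos63° + T_R·cos39° = 0 → T_R = 0.584177·T_L.
ΣF_y = 0: T_L·sin63° + T_R·sin39° = 7300.
Substitute: T_L·(0.891007 + 0.584177·0.62932) = 7300 → T_L = 5799.91 ≈ 5800 N.
Then T_R = 0.584177 × 5799.91 = 3388 N.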